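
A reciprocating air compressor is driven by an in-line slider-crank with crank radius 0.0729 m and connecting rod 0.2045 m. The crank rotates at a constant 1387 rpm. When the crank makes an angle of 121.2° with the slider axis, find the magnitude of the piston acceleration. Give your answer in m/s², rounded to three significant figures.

ω = 2π·1387/60 = 145.2 rad/s
x(θ) = r cosθ + √(L² − r² sin²θ); with ω constant, a = ω²·d²x/dθ².
d²x/dθ² = −r cosθ − r²(cos2θ)/√u − r⁴ sin²2θ/(4u^{3/2}),  u = L² − r² sin²θ = 0.037932 m².
Substituting r = 0.0729 m, L = 0.2045 m, θ = 121.2°: d²x/dθ² = +0.049655 m.
a = ω²·d²x/dθ² = (145.2)²·(+0.049655) = +1047.6 m/s²;  |a| = 1047.6 m/s².

1050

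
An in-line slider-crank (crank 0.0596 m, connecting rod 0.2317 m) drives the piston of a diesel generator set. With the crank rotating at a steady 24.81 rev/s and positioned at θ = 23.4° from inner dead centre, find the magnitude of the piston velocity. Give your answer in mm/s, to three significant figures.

4570

ω = 2π·24.8 = 155.9 rad/s
For an in-line slider-crank, x = r cosθ + √(L² − r² sin²θ), so v = −rω sinθ·[1 + r cosθ/√(L² − r² sin²θ)].
With r = 0.0596 m, L = 0.2317 m, θ = 23.4°: √(L² − r² sin²θ) = 0.23049 m.
v = −0.0596·155.9·0.39715·[1 + 0.0596·0.91775/0.23049] = -4.5655 m/s.
|v| = 4.5655 m/s = 4565.5 mm/s.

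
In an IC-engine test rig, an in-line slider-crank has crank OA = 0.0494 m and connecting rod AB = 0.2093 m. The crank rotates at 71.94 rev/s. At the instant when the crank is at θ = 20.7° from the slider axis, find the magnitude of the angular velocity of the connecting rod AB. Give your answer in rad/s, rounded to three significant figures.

ω = 452 rad/s (converted from 71.94 rev/s).
The rod makes angle φ with the slider axis where L sinφ = r sinθ; differentiating, L cosφ·φ̇ = r ω cosθ.
L cosφ = √(L² − r² sin²θ) = 0.20857 m.
|ω_rod| = r ω |cosθ| / √(L² − r² sin²θ) = 0.0494·452·0.93544/0.20857 = 100.15 rad/s.

100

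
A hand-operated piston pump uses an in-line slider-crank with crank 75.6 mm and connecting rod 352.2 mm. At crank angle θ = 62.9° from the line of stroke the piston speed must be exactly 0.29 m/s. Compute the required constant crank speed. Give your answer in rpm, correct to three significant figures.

For an in-line slider-crank, |v_piston| = rω|sinθ|·[1 + r cosθ/√(L² − r² sin²θ)].
With r = 0.0756 m, L = 0.3522 m, θ = 62.9°: the bracketed kinematic factor |dx/dθ| = 0.074004 m.
ω = v/|dx/dθ| = 0.29/0.074004 = 3.9187 rad/s.
N = 60ω/(2π) = 37.421 rpm.

37.4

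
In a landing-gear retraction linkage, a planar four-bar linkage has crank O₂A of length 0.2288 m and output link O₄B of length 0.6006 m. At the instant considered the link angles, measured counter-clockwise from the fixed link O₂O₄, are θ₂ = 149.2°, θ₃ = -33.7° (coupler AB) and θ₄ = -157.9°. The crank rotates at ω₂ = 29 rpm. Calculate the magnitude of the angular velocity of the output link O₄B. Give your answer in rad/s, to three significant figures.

0.0708

ω₂ = 3.037 rad/s (from 29 rpm).
Differentiating the loop-closure r₂e^{iθ₂}+r₃e^{iθ₃}=r₁+r₄e^{iθ₄} gives r₂ω₂e^{iθ₂}+r₃ω₃e^{iθ₃}=r₄ω₄e^{iθ₄}.
Eliminating the other unknown: ω₄ = r₂ω₂ sin(θ₂−θ₃) / [r₄ sin(θ₄−θ₃)].
Numerator sine = -0.05059; denominator sine = -0.82708.
Result = 0.2288·3.037·(-0.05059) / (0.6006·(-0.82708)) = +0.070768 rad/s; magnitude 0.070768 rad/s.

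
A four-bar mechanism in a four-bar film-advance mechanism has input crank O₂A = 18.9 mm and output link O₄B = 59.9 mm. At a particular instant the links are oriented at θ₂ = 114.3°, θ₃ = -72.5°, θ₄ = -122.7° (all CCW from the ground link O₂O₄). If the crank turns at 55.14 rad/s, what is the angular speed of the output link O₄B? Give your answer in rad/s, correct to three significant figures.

2.68

ω₂ = 55.14 rad/s
Differentiating the loop-closure r₂e^{iθ₂}+r₃e^{iθ₃}=r₁+r₄e^{iθ₄} gives r₂ω₂e^{iθ₂}+r₃ω₃e^{iθ₃}=r₄ω₄e^{iθ₄}.
Eliminating the other unknown: ω₄ = r₂ω₂ sin(θ₂−θ₃) / [r₄ sin(θ₄−θ₃)].
Numerator sine = -0.11840; denominator sine = -0.76828.
Result = 0.0189·55.14·(-0.11840) / (0.0599·(-0.76828)) = +2.6813 rad/s; magnitude 2.6813 rad/s.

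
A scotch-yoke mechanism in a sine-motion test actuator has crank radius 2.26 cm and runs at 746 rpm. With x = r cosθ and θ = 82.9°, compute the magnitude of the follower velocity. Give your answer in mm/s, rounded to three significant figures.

ω = 78.12 rad/s (from 746 rpm).
x = r cosθ ⇒ ẋ = −rω sinθ.
|v| = rω|sinθ| = 0.0226·78.12·|sin 82.9°| = 1.752 m/s = 1752 mm/s.

1750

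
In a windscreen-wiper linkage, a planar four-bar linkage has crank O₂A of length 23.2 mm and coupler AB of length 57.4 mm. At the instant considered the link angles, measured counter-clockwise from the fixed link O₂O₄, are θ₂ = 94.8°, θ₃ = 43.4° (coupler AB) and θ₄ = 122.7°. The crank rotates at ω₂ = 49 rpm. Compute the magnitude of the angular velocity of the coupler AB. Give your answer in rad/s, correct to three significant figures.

0.988

ω₂ = 5.131 rad/s (from 49 rpm).
Differentiating the loop-closure r₂e^{iθ₂}+r₃e^{iθ₃}=r₁+r₄e^{iθ₄} gives r₂ω₂e^{iθ₂}+r₃ω₃e^{iθ₃}=r₄ω₄e^{iθ₄}.
Eliminating the other unknown: ω₃ = r₂ω₂ sin(θ₄−θ₂) / [r₃ sin(θ₃−θ₄)].
Numerator sine = +0.46793; denominator sine = -0.98261.
Result = 0.0232·5.131·(+0.46793) / (0.0574·(-0.98261)) = -0.98764 rad/s; magnitude 0.98764 rad/s.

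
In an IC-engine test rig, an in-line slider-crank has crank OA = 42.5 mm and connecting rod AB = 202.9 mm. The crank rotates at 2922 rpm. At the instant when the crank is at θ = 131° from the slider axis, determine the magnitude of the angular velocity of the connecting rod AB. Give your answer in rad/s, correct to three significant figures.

42.6

ω = 306 rad/s (converted from 2922 rpm).
The rod makes angle φ with the slider axis where L sinφ = r sinθ; differentiating, L cosφ·φ̇ = r ω cosθ.
L cosφ = √(L² − r² sin²θ) = 0.20035 m.
|ω_rod| = r ω |cosθ| / √(L² − r² sin²θ) = 0.0425·306·0.65606/0.20035 = 42.585 rad/s.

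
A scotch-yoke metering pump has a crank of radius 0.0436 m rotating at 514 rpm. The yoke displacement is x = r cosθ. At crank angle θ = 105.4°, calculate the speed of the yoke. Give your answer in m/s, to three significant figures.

ω = 53.83 rad/s (from 514 rpm).
x = r cosθ ⇒ ẋ = −rω sinθ.
|v| = rω|sinθ| = 0.0436·53.83·|sin 105.4°| = 2.2626 m/s.

2.26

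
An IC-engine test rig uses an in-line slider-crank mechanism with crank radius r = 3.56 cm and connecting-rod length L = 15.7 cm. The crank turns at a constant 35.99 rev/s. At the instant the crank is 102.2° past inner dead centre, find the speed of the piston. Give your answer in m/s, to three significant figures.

ω = 2π·36 = 226.1 rad/s
For an in-line slider-crank, x = r cosθ + √(L² − r² sin²θ), so v = −rω sinθ·[1 + r cosθ/√(L² − r² sin²θ)].
With r = 0.0356 m, L = 0.157 m, θ = 102.2°: √(L² − r² sin²θ) = 0.1531 m.
v = −0.0356·226.1·0.97742·[1 + 0.0356·-0.21132/0.1531] = -7.4818 m/s.
|v| = 7.4818 m/s.

7.48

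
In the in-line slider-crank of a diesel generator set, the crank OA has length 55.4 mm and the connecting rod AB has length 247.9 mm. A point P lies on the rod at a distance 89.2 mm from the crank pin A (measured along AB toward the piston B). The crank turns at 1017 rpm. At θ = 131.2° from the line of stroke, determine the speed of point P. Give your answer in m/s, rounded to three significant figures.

4.88

ω = 106.5 rad/s.  Crank-pin speed |V_A| = rω = 5.9001 m/s, perpendicular to OA.
Rod angle: sinφ = −(r/L) sinθ ⇒ φ = -9.680°; ω_rod = −rω cosθ/√(L²−r²sin²θ) = +15.903 rad/s.
V_P = V_A + ω_rod × AP, with AP = 0.0892 m along the rod.
Components: V_Px = −rω sinθ − a·ω_rod·sinφ = -4.2008 m/s;  V_Py = rω cosθ + a·ω_rod·cosφ = -2.4879 m/s.
|V_P| = √(V_Px² + V_Py²) = 4.8823 m/s.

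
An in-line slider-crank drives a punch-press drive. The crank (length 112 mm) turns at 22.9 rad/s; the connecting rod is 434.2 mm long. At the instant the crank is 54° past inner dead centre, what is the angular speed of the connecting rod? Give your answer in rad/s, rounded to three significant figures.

3.55

ω = 22.9 rad/s
The rod makes angle φ with the slider axis where L sinφ = r sinθ; differentiating, L cosφ·φ̇ = r ω cosθ.
L cosφ = √(L² − r² sin²θ) = 0.42464 m.
|ω_rod| = r ω |cosθ| / √(L² − r² sin²θ) = 0.112·22.9·0.58779/0.42464 = 3.5502 rad/s.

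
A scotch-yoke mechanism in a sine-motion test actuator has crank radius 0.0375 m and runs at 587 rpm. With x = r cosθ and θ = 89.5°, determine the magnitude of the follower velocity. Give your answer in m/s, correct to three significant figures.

ω = 61.47 rad/s (from 587 rpm).
x = r cosθ ⇒ ẋ = −rω sinθ.
|v| = rω|sinθ| = 0.0375·61.47·|sin 89.5°| = 2.3051 m/s.

2.31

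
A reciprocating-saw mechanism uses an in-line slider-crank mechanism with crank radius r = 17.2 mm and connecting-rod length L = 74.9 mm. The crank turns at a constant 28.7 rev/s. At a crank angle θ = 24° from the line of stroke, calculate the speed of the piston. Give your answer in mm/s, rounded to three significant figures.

ω = 2π·28.7 = 180.3 rad/s
For an in-line slider-crank, x = r cosθ + √(L² − r² sin²θ), so v = −rω sinθ·[1 + r cosθ/√(L² − r² sin²θ)].
With r = 0.0172 m, L = 0.0749 m, θ = 24°: √(L² − r² sin²θ) = 0.074573 m.
v = −0.0172·180.3·0.40674·[1 + 0.0172·0.91355/0.074573] = -1.5274 m/s.
|v| = 1.5274 m/s = 1527.4 mm/s.

1530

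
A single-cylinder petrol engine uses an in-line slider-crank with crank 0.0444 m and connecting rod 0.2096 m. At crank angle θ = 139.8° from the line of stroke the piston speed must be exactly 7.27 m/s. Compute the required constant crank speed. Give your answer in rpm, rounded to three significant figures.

For an in-line slider-crank, |v_piston| = rω|sinθ|·[1 + r cosθ/√(L² − r² sin²θ)].
With r = 0.0444 m, L = 0.2096 m, θ = 139.8°: the bracketed kinematic factor |dx/dθ| = 0.023978 m.
ω = v/|dx/dθ| = 7.27/0.023978 = 303.2 rad/s.
N = 60ω/(2π) = 2895.3 rpm.

2900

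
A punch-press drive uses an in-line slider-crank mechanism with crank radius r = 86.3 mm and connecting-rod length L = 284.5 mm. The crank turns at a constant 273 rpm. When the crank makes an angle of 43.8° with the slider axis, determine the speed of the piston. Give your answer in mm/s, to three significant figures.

2090

ω = 2π·273/60 = 28.59 rad/s
For an in-line slider-crank, x = r cosθ + √(L² − r² sin²θ), so v = −rω sinθ·[1 + r cosθ/√(L² − r² sin²θ)].
With r = 0.0863 m, L = 0.2845 m, θ = 43.8°: √(L² − r² sin²θ) = 0.27816 m.
v = −0.0863·28.59·0.69214·[1 + 0.0863·0.72176/0.27816] = -2.09 m/s.
|v| = 2.09 m/s = 2090 mm/s.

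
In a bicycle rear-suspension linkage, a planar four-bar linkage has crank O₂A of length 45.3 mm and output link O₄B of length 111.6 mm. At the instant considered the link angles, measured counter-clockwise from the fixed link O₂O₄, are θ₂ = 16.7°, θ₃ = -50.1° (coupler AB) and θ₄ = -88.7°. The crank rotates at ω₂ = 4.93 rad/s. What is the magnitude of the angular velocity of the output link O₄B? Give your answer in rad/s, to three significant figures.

2.95

ω₂ = 4.93 rad/s
Differentiating the loop-closure r₂e^{iθ₂}+r₃e^{iθ₃}=r₁+r₄e^{iθ₄} gives r₂ω₂e^{iθ₂}+r₃ω₃e^{iθ₃}=r₄ω₄e^{iθ₄}.
Eliminating the other unknown: ω₄ = r₂ω₂ sin(θ₂−θ₃) / [r₄ sin(θ₄−θ₃)].
Numerator sine = +0.91914; denominator sine = -0.62388.
Result = 0.0453·4.93·(+0.91914) / (0.1116·(-0.62388)) = -2.9482 rad/s; magnitude 2.9482 rad/s.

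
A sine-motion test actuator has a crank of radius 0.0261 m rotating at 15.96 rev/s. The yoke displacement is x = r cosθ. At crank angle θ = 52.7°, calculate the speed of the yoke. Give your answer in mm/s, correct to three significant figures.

2080

ω = 100.3 rad/s (from 15.96 rev/s).
x = r cosθ ⇒ ẋ = −rω sinθ.
|v| = rω|sinθ| = 0.0261·100.3·|sin 52.7°| = 2.082 m/s = 2082 mm/s.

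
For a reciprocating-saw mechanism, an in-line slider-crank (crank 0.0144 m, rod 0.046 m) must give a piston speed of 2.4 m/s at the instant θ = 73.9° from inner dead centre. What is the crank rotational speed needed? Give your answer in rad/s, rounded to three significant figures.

159

For an in-line slider-crank, |v_piston| = rω|sinθ|·[1 + r cosθ/√(L² − r² sin²θ)].
With r = 0.0144 m, L = 0.046 m, θ = 73.9°: the bracketed kinematic factor |dx/dθ| = 0.015095 m.
ω = v/|dx/dθ| = 2.4/0.015095 = 159 rad/s.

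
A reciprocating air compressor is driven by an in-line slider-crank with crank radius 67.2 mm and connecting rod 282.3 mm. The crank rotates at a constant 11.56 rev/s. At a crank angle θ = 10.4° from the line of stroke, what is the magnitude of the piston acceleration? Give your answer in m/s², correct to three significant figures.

428

ω = 2π·11.6 = 72.63 rad/s
x(θ) = r cosθ + √(L² − r² sin²θ); with ω constant, a = ω²·d²x/dθ².
d²x/dθ² = −r cosθ − r²(cos2θ)/√u − r⁴ sin²2θ/(4u^{3/2}),  u = L² − r² sin²θ = 0.0795461 m².
Substituting r = 0.0672 m, L = 0.2823 m, θ = 10.4°: d²x/dθ² = -0.081093 m.
a = ω²·d²x/dθ² = (72.63)²·(-0.081093) = -427.82 m/s²;  |a| = 427.82 m/s².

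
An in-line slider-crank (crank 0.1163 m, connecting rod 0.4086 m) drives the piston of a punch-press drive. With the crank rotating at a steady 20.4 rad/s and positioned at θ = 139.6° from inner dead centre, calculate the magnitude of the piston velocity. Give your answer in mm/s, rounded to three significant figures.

ω = 20.4 rad/s
For an in-line slider-crank, x = r cosθ + √(L² − r² sin²θ), so v = −rω sinθ·[1 + r cosθ/√(L² − r² sin²θ)].
With r = 0.1163 m, L = 0.4086 m, θ = 139.6°: √(L² − r² sin²θ) = 0.40159 m.
v = −0.1163·20.4·0.64812·[1 + 0.1163·-0.76154/0.40159] = -1.1986 m/s.
|v| = 1.1986 m/s = 1198.6 mm/s.

1200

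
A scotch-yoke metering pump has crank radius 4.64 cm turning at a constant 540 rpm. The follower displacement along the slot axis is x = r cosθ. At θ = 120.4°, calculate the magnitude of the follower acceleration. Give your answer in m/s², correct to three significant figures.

ω = 56.55 rad/s (from 540 rpm).
x = r cosθ ⇒ ẍ = −rω² cosθ (ω constant).
|a| = rω²|cosθ| = 0.0464·(56.55)²·|cos 120.4°| = 75.083 m/s².

75.1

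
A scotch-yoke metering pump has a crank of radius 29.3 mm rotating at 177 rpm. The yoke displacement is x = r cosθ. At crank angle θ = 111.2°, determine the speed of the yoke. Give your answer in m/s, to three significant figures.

0.506

ω = 18.54 rad/s (from 177 rpm).
x = r cosθ ⇒ ẋ = −rω sinθ.
|v| = rω|sinθ| = 0.0293·18.54·|sin 111.2°| = 0.50633 m/s.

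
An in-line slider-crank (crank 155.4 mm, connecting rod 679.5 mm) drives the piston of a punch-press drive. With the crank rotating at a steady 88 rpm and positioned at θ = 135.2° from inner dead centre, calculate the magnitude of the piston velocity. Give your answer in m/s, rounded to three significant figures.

0.843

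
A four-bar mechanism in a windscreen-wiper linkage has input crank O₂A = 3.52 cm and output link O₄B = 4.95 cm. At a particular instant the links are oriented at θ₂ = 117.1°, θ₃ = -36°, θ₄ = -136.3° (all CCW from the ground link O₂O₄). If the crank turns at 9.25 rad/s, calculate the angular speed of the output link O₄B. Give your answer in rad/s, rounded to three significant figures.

3.02

ω₂ = 9.25 rad/s
Differentiating the loop-closure r₂e^{iθ₂}+r₃e^{iθ₃}=r₁+r₄e^{iθ₄} gives r₂ω₂e^{iθ₂}+r₃ω₃e^{iθ₃}=r₄ω₄e^{iθ₄}.
Eliminating the other unknown: ω₄ = r₂ω₂ sin(θ₂−θ₃) / [r₄ sin(θ₄−θ₃)].
Numerator sine = +0.45243; denominator sine = -0.98389.
Result = 0.0352·9.25·(+0.45243) / (0.0495·(-0.98389)) = -3.0248 rad/s; magnitude 3.0248 rad/s.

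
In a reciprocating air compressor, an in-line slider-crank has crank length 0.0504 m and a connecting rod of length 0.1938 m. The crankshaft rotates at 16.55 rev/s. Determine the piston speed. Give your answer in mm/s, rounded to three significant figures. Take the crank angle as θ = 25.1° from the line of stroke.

2750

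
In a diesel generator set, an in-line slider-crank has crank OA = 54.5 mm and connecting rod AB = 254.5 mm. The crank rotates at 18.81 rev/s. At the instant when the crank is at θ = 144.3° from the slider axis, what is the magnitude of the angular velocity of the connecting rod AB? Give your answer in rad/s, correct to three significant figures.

20.7

ω = 118.2 rad/s (converted from 18.81 rev/s).
The rod makes angle φ with the slider axis where L sinφ = r sinθ; differentiating, L cosφ·φ̇ = r ω cosθ.
L cosφ = √(L² − r² sin²θ) = 0.25251 m.
|ω_rod| = r ω |cosθ| / √(L² − r² sin²θ) = 0.0545·118.2·0.81208/0.25251 = 20.716 rad/s.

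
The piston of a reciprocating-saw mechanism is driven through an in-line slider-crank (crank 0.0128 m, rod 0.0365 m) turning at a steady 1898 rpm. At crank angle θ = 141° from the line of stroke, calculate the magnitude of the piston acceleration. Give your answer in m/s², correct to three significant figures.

350

ω = 2π·1898/60 = 198.8 rad/s
x(θ) = r cosθ + √(L² − r² sin²θ); with ω constant, a = ω²·d²x/dθ².
d²x/dθ² = −r cosθ − r²(cos2θ)/√u − r⁴ sin²2θ/(4u^{3/2}),  u = L² − r² sin²θ = 0.00126736 m².
Substituting r = 0.0128 m, L = 0.0365 m, θ = 141°: d²x/dθ² = +0.0088483 m.
a = ω²·d²x/dθ² = (198.8)²·(+0.0088483) = +349.55 m/s²;  |a| = 349.55 m/s².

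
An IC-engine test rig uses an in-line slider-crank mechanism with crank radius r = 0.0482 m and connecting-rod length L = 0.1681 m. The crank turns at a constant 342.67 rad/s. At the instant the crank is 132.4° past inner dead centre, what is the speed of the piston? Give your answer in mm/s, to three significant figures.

ω = 342.7 rad/s
For an in-line slider-crank, x = r cosθ + √(L² − r² sin²θ), so v = −rω sinθ·[1 + r cosθ/√(L² − r² sin²θ)].
With r = 0.0482 m, L = 0.1681 m, θ = 132.4°: √(L² − r² sin²θ) = 0.16429 m.
v = −0.0482·342.7·0.73846·[1 + 0.0482·-0.67430/0.16429] = -9.7839 m/s.
|v| = 9.7839 m/s = 9783.9 mm/s.

9780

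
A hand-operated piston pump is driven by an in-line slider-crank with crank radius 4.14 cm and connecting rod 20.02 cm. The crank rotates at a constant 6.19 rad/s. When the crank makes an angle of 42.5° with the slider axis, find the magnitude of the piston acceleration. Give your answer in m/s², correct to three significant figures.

ω = 6.19 rad/s
x(θ) = r cosθ + √(L² − r² sin²θ); with ω constant, a = ω²·d²x/dθ².
d²x/dθ² = −r cosθ − r²(cos2θ)/√u − r⁴ sin²2θ/(4u^{3/2}),  u = L² − r² sin²θ = 0.0392978 m².
Substituting r = 0.0414 m, L = 0.2002 m, θ = 42.5°: d²x/dθ² = -0.03137 m.
a = ω²·d²x/dθ² = (6.19)²·(-0.03137) = -1.202 m/s²;  |a| = 1.202 m/s².

1.20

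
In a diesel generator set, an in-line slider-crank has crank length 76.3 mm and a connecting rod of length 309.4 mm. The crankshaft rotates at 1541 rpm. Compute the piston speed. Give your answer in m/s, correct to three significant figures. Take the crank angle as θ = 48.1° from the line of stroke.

ω = 2π·1541/60 = 161.4 rad/s
For an in-line slider-crank, x = r cosθ + √(L² − r² sin²θ), so v = −rω sinθ·[1 + r cosθ/√(L² − r² sin²θ)].
With r = 0.0763 m, L = 0.3094 m, θ = 48.1°: √(L² − r² sin²θ) = 0.30414 m.
v = −0.0763·161.4·0.74431·[1 + 0.0763·0.66783/0.30414] = -10.7 m/s.
|v| = 10.7 m/s.

10.7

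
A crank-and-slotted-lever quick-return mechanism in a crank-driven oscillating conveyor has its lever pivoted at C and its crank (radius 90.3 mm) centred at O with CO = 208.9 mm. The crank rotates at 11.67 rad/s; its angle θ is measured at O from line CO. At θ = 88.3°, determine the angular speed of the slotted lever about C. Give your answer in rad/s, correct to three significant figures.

1.92

ω = 11.67 rad/s
Crank pin A relative to C: A = (d + r cosθ, r sinθ); lever angle φ = atan2(r sinθ, d + r cosθ).
Differentiating tanφ: φ̇ = rω(d cosθ + r)/(d² + r² + 2dr cosθ).
d² + r² + 2dr cosθ = |CA|² = 0.0529125 m²;  d cosθ + r = +0.096497 m.
|ω_lever| = |0.0903·11.67·+0.096497| / 0.0529125 = 1.9218 rad/s.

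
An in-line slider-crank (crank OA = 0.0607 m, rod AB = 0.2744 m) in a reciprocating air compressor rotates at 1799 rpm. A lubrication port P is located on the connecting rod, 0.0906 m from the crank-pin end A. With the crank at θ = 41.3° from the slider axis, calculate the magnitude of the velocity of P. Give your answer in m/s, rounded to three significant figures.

9.83

ω = 188.4 rad/s.  Crank-pin speed |V_A| = rω = 11.435 m/s, perpendicular to OA.
Rod angle: sinφ = −(r/L) sinθ ⇒ φ = -8.395°; ω_rod = −rω cosθ/√(L²−r²sin²θ) = -31.647 rad/s.
V_P = V_A + ω_rod × AP, with AP = 0.0906 m along the rod.
Components: V_Px = −rω sinθ − a·ω_rod·sinφ = -7.9659 m/s;  V_Py = rω cosθ + a·ω_rod·cosφ = +5.7544 m/s.
|V_P| = √(V_Px² + V_Py²) = 9.827 m/s.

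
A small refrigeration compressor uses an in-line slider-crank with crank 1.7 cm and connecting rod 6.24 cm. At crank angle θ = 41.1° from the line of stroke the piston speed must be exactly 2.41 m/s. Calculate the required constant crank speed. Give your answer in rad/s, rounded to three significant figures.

178

For an in-line slider-crank, |v_piston| = rω|sinθ|·[1 + r cosθ/√(L² − r² sin²θ)].
With r = 0.017 m, L = 0.0624 m, θ = 41.1°: the bracketed kinematic factor |dx/dθ| = 0.013507 m.
ω = v/|dx/dθ| = 2.41/0.013507 = 178.42 rad/s.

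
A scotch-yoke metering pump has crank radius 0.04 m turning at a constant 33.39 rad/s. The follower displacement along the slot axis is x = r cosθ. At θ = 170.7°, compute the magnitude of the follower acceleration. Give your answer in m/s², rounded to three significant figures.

44.0

ω = 33.39 rad/s
x = r cosθ ⇒ ẍ = −rω² cosθ (ω constant).
|a| = rω²|cosθ| = 0.04·(33.39)²·|cos 170.7°| = 44.01 m/s².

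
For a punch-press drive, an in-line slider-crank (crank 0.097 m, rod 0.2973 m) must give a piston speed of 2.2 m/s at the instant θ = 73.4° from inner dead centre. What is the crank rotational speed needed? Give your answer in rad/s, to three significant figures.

21.6

For an in-line slider-crank, |v_piston| = rω|sinθ|·[1 + r cosθ/√(L² − r² sin²θ)].
With r = 0.097 m, L = 0.2973 m, θ = 73.4°: the bracketed kinematic factor |dx/dθ| = 0.10208 m.
ω = v/|dx/dθ| = 2.2/0.10208 = 21.552 rad/s.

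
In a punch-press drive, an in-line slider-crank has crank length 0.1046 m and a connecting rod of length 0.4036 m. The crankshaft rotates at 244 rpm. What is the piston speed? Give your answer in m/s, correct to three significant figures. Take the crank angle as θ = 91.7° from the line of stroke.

2.65

ω = 2π·244/60 = 25.55 rad/s
For an in-line slider-crank, x = r cosθ + √(L² − r² sin²θ), so v = −rω sinθ·[1 + r cosθ/√(L² − r² sin²θ)].
With r = 0.1046 m, L = 0.4036 m, θ = 91.7°: √(L² − r² sin²θ) = 0.38982 m.
v = −0.1046·25.55·0.99956·[1 + 0.1046·-0.02967/0.38982] = -2.6503 m/s.
|v| = 2.6503 m/s.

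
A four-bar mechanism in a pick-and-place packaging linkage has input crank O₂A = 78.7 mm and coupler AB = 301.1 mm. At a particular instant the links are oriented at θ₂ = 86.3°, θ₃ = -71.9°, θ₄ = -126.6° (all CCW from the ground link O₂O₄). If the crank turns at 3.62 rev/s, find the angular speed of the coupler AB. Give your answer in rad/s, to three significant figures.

ω₂ = 22.75 rad/s (from 3.62 rev/s).
Differentiating the loop-closure r₂e^{iθ₂}+r₃e^{iθ₃}=r₁+r₄e^{iθ₄} gives r₂ω₂e^{iθ₂}+r₃ω₃e^{iθ₃}=r₄ω₄e^{iθ₄}.
Eliminating the other unknown: ω₃ = r₂ω₂ sin(θ₄−θ₂) / [r₃ sin(θ₃−θ₄)].
Numerator sine = +0.54317; denominator sine = +0.81614.
Result = 0.0787·22.75·(+0.54317) / (0.3011·(+0.81614)) = +3.9567 rad/s; magnitude 3.9567 rad/s.

3.96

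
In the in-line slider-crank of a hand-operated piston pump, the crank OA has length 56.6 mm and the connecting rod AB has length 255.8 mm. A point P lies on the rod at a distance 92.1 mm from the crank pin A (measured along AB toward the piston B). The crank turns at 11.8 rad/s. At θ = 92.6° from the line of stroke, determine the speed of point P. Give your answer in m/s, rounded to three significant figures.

ω = 11.8 rad/s.  Crank-pin speed |V_A| = rω = 0.66788 m/s, perpendicular to OA.
Rod angle: sinφ = −(r/L) sinθ ⇒ φ = -12.770°; ω_rod = −rω cosθ/√(L²−r²sin²θ) = +0.12144 rad/s.
V_P = V_A + ω_rod × AP, with AP = 0.0921 m along the rod.
Components: V_Px = −rω sinθ − a·ω_rod·sinφ = -0.66472 m/s;  V_Py = rω cosθ + a·ω_rod·cosφ = -0.019389 m/s.
|V_P| = √(V_Px² + V_Py²) = 0.665 m/s.

0.665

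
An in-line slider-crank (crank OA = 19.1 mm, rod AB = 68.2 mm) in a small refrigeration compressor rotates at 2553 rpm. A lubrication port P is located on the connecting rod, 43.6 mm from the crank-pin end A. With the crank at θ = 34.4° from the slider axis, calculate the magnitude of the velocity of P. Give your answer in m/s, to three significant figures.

ω = 267.3 rad/s.  Crank-pin speed |V_A| = rω = 5.1064 m/s, perpendicular to OA.
Rod angle: sinφ = −(r/L) sinθ ⇒ φ = -9.104°; ω_rod = −rω cosθ/√(L²−r²sin²θ) = -62.567 rad/s.
V_P = V_A + ω_rod × AP, with AP = 0.0436 m along the rod.
Components: V_Px = −rω sinθ − a·ω_rod·sinφ = -3.3166 m/s;  V_Py = rω cosθ + a·ω_rod·cosφ = +1.5198 m/s.
|V_P| = √(V_Px² + V_Py²) = 3.6482 m/s.

3.65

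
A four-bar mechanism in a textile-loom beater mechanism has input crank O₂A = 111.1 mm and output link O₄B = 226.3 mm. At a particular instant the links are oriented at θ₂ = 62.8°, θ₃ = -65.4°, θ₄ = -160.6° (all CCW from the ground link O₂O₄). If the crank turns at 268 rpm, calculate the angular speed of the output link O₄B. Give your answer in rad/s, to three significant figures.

ω₂ = 28.06 rad/s (from 268 rpm).
Differentiating the loop-closure r₂e^{iθ₂}+r₃e^{iθ₃}=r₁+r₄e^{iθ₄} gives r₂ω₂e^{iθ₂}+r₃ω₃e^{iθ₃}=r₄ω₄e^{iθ₄}.
Eliminating the other unknown: ω₄ = r₂ω₂ sin(θ₂−θ₃) / [r₄ sin(θ₄−θ₃)].
Numerator sine = +0.78586; denominator sine = -0.99588.
Result = 0.1111·28.06·(+0.78586) / (0.2263·(-0.99588)) = -10.872 rad/s; magnitude 10.872 rad/s.

10.9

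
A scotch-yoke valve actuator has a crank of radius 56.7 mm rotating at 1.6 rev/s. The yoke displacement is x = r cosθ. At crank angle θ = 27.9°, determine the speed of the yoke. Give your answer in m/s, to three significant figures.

0.267

ω = 10.05 rad/s (from 1.6 rev/s).
x = r cosθ ⇒ ẋ = −rω sinθ.
|v| = rω|sinθ| = 0.0567·10.05·|sin 27.9°| = 0.26672 m/s.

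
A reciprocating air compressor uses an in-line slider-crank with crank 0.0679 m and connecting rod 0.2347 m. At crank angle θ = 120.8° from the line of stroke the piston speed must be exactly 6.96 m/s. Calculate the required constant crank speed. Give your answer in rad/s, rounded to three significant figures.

141

For an in-line slider-crank, |v_piston| = rω|sinθ|·[1 + r cosθ/√(L² − r² sin²θ)].
With r = 0.0679 m, L = 0.2347 m, θ = 120.8°: the bracketed kinematic factor |dx/dθ| = 0.049404 m.
ω = v/|dx/dθ| = 6.96/0.049404 = 140.88 rad/s.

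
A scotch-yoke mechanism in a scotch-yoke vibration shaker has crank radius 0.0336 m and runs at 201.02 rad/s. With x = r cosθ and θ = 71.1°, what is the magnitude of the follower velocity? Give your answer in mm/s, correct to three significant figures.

ω = 201 rad/s
x = r cosθ ⇒ ẋ = −rω sinθ.
|v| = rω|sinθ| = 0.0336·201·|sin 71.1°| = 6.3901 m/s = 6390.1 mm/s.

6390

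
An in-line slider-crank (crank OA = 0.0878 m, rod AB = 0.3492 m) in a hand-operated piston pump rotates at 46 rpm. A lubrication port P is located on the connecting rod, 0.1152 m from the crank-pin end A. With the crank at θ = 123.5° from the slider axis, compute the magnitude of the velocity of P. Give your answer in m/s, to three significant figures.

ω = 4.817 rad/s.  Crank-pin speed |V_A| = rω = 0.42294 m/s, perpendicular to OA.
Rod angle: sinφ = −(r/L) sinθ ⇒ φ = -12.103°; ω_rod = −rω cosθ/√(L²−r²sin²θ) = +0.68369 rad/s.
V_P = V_A + ω_rod × AP, with AP = 0.1152 m along the rod.
Components: V_Px = −rω sinθ − a·ω_rod·sinφ = -0.33617 m/s;  V_Py = rω cosθ + a·ω_rod·cosφ = -0.15643 m/s.
|V_P| = √(V_Px² + V_Py²) = 0.37078 m/s.

0.371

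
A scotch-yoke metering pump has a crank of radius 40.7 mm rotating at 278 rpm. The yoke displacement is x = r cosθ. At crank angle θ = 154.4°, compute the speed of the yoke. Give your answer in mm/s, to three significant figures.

ω = 29.11 rad/s (from 278 rpm).
x = r cosθ ⇒ ẋ = −rω sinθ.
|v| = rω|sinθ| = 0.0407·29.11·|sin 154.4°| = 0.51196 m/s = 511.96 mm/s.

512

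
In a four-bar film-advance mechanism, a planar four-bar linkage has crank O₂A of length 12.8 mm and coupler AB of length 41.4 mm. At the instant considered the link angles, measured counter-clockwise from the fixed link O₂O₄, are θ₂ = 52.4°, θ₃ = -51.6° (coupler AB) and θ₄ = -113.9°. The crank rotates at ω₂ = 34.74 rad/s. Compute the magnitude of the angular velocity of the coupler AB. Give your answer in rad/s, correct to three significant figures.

ω₂ = 34.74 rad/s
Differentiating the loop-closure r₂e^{iθ₂}+r₃e^{iθ₃}=r₁+r₄e^{iθ₄} gives r₂ω₂e^{iθ₂}+r₃ω₃e^{iθ₃}=r₄ω₄e^{iθ₄}.
Eliminating the other unknown: ω₃ = r₂ω₂ sin(θ₄−θ₂) / [r₃ sin(θ₃−θ₄)].
Numerator sine = -0.23684; denominator sine = +0.88539.
Result = 0.0128·34.74·(-0.23684) / (0.0414·(+0.88539)) = -2.8731 rad/s; magnitude 2.8731 rad/s.

2.87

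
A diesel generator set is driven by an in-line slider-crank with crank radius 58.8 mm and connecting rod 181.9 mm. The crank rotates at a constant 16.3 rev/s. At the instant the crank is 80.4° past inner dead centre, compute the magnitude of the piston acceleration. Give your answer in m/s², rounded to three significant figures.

95.1

ω = 2π·16.3 = 102.4 rad/s
x(θ) = r cosθ + √(L² − r² sin²θ); with ω constant, a = ω²·d²x/dθ².
d²x/dθ² = −r cosθ − r²(cos2θ)/√u − r⁴ sin²2θ/(4u^{3/2}),  u = L² − r² sin²θ = 0.0297263 m².
Substituting r = 0.0588 m, L = 0.1819 m, θ = 80.4°: d²x/dθ² = +0.0090687 m.
a = ω²·d²x/dθ² = (102.4)²·(+0.0090687) = +95.122 m/s²;  |a| = 95.122 m/s².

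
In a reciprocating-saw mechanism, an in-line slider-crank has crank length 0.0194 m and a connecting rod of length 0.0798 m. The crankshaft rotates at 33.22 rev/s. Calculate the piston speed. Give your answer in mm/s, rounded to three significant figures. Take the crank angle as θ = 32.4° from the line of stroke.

ω = 2π·33.2 = 208.7 rad/s
For an in-line slider-crank, x = r cosθ + √(L² − r² sin²θ), so v = −rω sinθ·[1 + r cosθ/√(L² − r² sin²θ)].
With r = 0.0194 m, L = 0.0798 m, θ = 32.4°: √(L² − r² sin²θ) = 0.07912 m.
v = −0.0194·208.7·0.53583·[1 + 0.0194·0.84433/0.07912] = -2.6189 m/s.
|v| = 2.6189 m/s = 2618.9 mm/s.

2620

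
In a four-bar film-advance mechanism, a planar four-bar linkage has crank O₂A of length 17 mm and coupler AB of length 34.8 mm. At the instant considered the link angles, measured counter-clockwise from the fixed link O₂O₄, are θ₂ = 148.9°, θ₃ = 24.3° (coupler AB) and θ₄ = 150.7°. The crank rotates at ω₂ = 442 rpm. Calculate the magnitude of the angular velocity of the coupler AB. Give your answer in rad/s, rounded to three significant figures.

0.882

ω₂ = 46.29 rad/s (from 442 rpm).
Differentiating the loop-closure r₂e^{iθ₂}+r₃e^{iθ₃}=r₁+r₄e^{iθ₄} gives r₂ω₂e^{iθ₂}+r₃ω₃e^{iθ₃}=r₄ω₄e^{iθ₄}.
Eliminating the other unknown: ω₃ = r₂ω₂ sin(θ₄−θ₂) / [r₃ sin(θ₃−θ₄)].
Numerator sine = +0.03141; denominator sine = -0.80489.
Result = 0.017·46.29·(+0.03141) / (0.0348·(-0.80489)) = -0.88239 rad/s; magnitude 0.88239 rad/s.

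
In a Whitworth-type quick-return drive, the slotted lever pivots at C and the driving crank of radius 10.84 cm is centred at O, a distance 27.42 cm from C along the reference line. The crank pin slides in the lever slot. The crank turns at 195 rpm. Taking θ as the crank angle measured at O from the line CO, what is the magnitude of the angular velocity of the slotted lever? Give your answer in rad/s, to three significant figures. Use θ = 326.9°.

5.47

ω = 20.42 rad/s (from 195 rpm).
Crank pin A relative to C: A = (d + r cosθ, r sinθ); lever angle φ = atan2(r sinθ, d + r cosθ).
Differentiating tanφ: φ̇ = rω(d cosθ + r)/(d² + r² + 2dr cosθ).
d² + r² + 2dr cosθ = |CA|² = 0.136736 m²;  d cosθ + r = +0.3381 m.
|ω_lever| = |0.1084·20.42·+0.3381| / 0.136736 = 5.4734 rad/s.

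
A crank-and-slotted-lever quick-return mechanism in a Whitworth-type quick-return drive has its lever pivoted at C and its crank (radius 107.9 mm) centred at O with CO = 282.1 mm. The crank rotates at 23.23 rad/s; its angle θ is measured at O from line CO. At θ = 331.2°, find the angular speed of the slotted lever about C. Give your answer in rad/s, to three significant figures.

ω = 23.23 rad/s
Crank pin A relative to C: A = (d + r cosθ, r sinθ); lever angle φ = atan2(r sinθ, d + r cosθ).
Differentiating tanφ: φ̇ = rω(d cosθ + r)/(d² + r² + 2dr cosθ).
d² + r² + 2dr cosθ = |CA|² = 0.14457 m²;  d cosθ + r = +0.35511 m.
|ω_lever| = |0.1079·23.23·+0.35511| / 0.14457 = 6.1567 rad/s.

6.16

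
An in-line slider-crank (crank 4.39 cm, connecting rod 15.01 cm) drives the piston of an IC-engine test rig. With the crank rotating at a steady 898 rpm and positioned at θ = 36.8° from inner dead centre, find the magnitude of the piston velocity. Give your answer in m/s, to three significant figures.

3.06

ω = 2π·898/60 = 94.04 rad/s
For an in-line slider-crank, x = r cosθ + √(L² − r² sin²θ), so v = −rω sinθ·[1 + r cosθ/√(L² − r² sin²θ)].
With r = 0.0439 m, L = 0.1501 m, θ = 36.8°: √(L² − r² sin²θ) = 0.14778 m.
v = −0.0439·94.04·0.59902·[1 + 0.0439·0.80073/0.14778] = -3.0612 m/s.
|v| = 3.0612 m/s.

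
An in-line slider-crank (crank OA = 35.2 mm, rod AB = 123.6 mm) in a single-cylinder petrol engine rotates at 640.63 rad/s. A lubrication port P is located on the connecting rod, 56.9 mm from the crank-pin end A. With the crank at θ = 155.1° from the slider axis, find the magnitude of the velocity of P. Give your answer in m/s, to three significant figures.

13.8

ω = 640.6 rad/s.  Crank-pin speed |V_A| = rω = 22.55 m/s, perpendicular to OA.
Rod angle: sinφ = −(r/L) sinθ ⇒ φ = -6.887°; ω_rod = −rω cosθ/√(L²−r²sin²θ) = +166.69 rad/s.
V_P = V_A + ω_rod × AP, with AP = 0.0569 m along the rod.
Components: V_Px = −rω sinθ − a·ω_rod·sinφ = -8.3572 m/s;  V_Py = rω cosθ + a·ω_rod·cosφ = -11.038 m/s.
|V_P| = √(V_Px² + V_Py²) = 13.845 m/s.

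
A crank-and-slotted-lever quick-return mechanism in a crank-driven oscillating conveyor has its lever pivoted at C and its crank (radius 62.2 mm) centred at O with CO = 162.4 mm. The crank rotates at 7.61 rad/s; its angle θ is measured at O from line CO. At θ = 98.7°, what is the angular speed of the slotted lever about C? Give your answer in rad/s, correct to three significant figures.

ω = 7.61 rad/s
Crank pin A relative to C: A = (d + r cosθ, r sinθ); lever angle φ = atan2(r sinθ, d + r cosθ).
Differentiating tanφ: φ̇ = rω(d cosθ + r)/(d² + r² + 2dr cosθ).
d² + r² + 2dr cosθ = |CA|² = 0.0271867 m²;  d cosθ + r = +0.037635 m.
|ω_lever| = |0.0622·7.61·+0.037635| / 0.0271867 = 0.65526 rad/s.

0.655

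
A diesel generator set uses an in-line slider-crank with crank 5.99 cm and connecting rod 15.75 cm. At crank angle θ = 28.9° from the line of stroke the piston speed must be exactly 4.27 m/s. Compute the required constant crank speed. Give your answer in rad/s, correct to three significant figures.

110

For an in-line slider-crank, |v_piston| = rω|sinθ|·[1 + r cosθ/√(L² − r² sin²θ)].
With r = 0.0599 m, L = 0.1575 m, θ = 28.9°: the bracketed kinematic factor |dx/dθ| = 0.038754 m.
ω = v/|dx/dθ| = 4.27/0.038754 = 110.18 rad/s.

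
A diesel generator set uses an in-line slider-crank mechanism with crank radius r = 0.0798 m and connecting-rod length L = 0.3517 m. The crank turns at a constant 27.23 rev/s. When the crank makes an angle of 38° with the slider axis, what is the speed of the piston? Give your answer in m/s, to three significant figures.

ω = 2π·27.2 = 171.1 rad/s
For an in-line slider-crank, x = r cosθ + √(L² − r² sin²θ), so v = −rω sinθ·[1 + r cosθ/√(L² − r² sin²θ)].
With r = 0.0798 m, L = 0.3517 m, θ = 38°: √(L² − r² sin²θ) = 0.34825 m.
v = −0.0798·171.1·0.61566·[1 + 0.0798·0.78801/0.34825] = -9.9235 m/s.
|v| = 9.9235 m/s.

9.92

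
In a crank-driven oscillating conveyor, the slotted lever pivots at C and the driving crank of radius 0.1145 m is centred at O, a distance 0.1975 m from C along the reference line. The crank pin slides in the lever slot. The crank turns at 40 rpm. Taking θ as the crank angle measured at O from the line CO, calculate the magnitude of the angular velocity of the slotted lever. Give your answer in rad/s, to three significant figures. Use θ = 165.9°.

4.48

ω = 4.189 rad/s (from 40 rpm).
Crank pin A relative to C: A = (d + r cosθ, r sinθ); lever angle φ = atan2(r sinθ, d + r cosθ).
Differentiating tanφ: φ̇ = rω(d cosθ + r)/(d² + r² + 2dr cosθ).
d² + r² + 2dr cosθ = |CA|² = 0.00825161 m²;  d cosθ + r = -0.07705 m.
|ω_lever| = |0.1145·4.189·-0.07705| / 0.00825161 = 4.4784 rad/s.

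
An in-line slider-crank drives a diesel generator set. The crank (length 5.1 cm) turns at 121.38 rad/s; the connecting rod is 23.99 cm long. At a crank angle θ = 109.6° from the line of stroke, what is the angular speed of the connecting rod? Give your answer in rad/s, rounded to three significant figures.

ω = 121.4 rad/s
The rod makes angle φ with the slider axis where L sinφ = r sinθ; differentiating, L cosφ·φ̇ = r ω cosθ.
L cosφ = √(L² − r² sin²θ) = 0.23504 m.
|ω_rod| = r ω |cosθ| / √(L² − r² sin²θ) = 0.051·121.4·0.33545/0.23504 = 8.835 rad/s.

8.83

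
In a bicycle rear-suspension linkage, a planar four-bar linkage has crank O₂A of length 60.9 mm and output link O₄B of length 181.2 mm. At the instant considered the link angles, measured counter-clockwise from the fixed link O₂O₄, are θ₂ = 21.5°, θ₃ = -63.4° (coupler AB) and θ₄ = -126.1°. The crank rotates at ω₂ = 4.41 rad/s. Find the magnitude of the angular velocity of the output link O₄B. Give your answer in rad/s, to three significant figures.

ω₂ = 4.41 rad/s
Differentiating the loop-closure r₂e^{iθ₂}+r₃e^{iθ₃}=r₁+r₄e^{iθ₄} gives r₂ω₂e^{iθ₂}+r₃ω₃e^{iθ₃}=r₄ω₄e^{iθ₄}.
Eliminating the other unknown: ω₄ = r₂ω₂ sin(θ₂−θ₃) / [r₄ sin(θ₄−θ₃)].
Numerator sine = +0.99604; denominator sine = -0.88862.
Result = 0.0609·4.41·(+0.99604) / (0.1812·(-0.88862)) = -1.6613 rad/s; magnitude 1.6613 rad/s.

1.66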